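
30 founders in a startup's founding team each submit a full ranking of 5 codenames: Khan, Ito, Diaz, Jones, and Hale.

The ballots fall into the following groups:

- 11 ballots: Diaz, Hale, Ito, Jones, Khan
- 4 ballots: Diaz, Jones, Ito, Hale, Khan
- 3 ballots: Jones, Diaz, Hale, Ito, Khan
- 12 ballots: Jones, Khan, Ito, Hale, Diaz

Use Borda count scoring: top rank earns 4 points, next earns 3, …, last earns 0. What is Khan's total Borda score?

36

Borda scores:
  Khan: 11·0 + 4·0 + 3·0 + 12·3 = 36
  Ito: 11·2 + 4·2 + 3·1 + 12·2 = 57
  Diaz: 11·4 + 4·4 + 3·3 + 12·0 = 69
  Jones: 11·1 + 4·3 + 3·4 + 12·4 = 83
  Hale: 11·3 + 4·1 + 3·2 + 12·1 = 55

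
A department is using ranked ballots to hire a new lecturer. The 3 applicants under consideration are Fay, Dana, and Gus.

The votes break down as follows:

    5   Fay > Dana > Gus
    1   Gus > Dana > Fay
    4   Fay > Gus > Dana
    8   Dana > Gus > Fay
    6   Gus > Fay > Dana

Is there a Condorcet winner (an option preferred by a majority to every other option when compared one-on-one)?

No

Head-to-head results (24 voters total):
Fay vs Dana: Fay wins 15–9.
Fay vs Gus: Gus wins 15–9.
Dana vs Gus: Dana wins 13–11.
No candidate beats all others: Fay beats Dana beats Gus beats Fay, a majority cycle.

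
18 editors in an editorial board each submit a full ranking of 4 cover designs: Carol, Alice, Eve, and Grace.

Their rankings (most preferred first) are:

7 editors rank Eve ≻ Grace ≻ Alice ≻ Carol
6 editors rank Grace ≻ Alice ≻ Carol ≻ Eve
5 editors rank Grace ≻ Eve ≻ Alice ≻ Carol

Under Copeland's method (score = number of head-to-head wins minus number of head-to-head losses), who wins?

Grace

Pairwise results:
  Carol vs Alice: Alice wins 18–0.
  Carol vs Eve: Eve wins 12–6.
  Carol vs Grace: Grace wins 18–0.
  Alice vs Eve: Eve wins 12–6.
  Alice vs Grace: Grace wins 18–0.
  Eve vs Grace: Grace wins 11–7.
Copeland scores (wins − losses):
  Carol: 0 − 3 = -3
  Alice: 1 − 2 = -1
  Eve: 2 − 1 = 1
  Grace: 3 − 0 = 3
Grace has the best Copeland score.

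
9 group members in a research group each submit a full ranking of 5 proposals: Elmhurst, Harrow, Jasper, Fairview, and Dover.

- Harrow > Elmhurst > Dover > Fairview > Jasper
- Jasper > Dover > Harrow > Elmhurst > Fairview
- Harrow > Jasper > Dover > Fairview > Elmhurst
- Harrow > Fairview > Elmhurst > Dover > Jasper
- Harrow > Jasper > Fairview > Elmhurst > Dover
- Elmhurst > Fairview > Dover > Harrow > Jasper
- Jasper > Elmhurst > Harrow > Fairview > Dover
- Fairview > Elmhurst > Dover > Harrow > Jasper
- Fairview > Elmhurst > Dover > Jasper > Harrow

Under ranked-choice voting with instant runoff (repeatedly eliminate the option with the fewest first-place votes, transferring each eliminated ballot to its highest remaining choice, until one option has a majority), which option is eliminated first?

Dover

Round 1: Harrow 4, Jasper 2, Fairview 2, Elmhurst 1, Dover 0. Dover has the fewest and is eliminated.
Round 2: Harrow 4, Jasper 2, Fairview 2, Elmhurst 1. Elmhurst has the fewest and is eliminated.
Round 3: Harrow 4, Fairview 3, Jasper 2. Jasper has the fewest and is eliminated.
Round 4: Harrow 6, Fairview 3. Harrow has a majority.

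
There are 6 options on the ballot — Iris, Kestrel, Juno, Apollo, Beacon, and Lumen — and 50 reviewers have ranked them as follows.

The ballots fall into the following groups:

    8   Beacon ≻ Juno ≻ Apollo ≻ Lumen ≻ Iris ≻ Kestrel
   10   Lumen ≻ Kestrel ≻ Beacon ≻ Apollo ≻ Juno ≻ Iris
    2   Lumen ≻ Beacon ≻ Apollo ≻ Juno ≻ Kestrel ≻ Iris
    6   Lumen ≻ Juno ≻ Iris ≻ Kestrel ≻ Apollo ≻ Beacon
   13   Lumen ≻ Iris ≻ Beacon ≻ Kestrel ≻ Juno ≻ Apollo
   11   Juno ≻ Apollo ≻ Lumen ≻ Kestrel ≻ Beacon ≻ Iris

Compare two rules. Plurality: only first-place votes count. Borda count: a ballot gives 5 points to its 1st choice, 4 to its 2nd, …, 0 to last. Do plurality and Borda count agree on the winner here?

Yes

Plurality first-place counts: Iris 0, Kestrel 0, Juno 11, Apollo 0, Beacon 8, Lumen 31 → Lumen.
Borda totals: Iris 78, Kestrel 102, Juno 138, Apollo 100, Beacon 128, Lumen 204 → Lumen.
The two rules agree on Lumen.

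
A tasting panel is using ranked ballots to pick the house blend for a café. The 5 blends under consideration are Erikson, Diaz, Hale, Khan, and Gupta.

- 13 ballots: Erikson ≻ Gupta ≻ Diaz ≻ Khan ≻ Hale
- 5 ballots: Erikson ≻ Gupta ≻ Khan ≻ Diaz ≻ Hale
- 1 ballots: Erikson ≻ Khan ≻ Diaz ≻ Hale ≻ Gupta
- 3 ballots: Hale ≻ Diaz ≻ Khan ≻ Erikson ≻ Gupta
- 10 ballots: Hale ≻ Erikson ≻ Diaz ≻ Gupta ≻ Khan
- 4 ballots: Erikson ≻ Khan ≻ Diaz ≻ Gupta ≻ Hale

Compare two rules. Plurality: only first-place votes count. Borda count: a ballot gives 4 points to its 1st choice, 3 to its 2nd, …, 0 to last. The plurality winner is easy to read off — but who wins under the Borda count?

Erikson

Plurality first-place counts: Erikson 23, Diaz 0, Hale 13, Khan 0, Gupta 0 → Erikson.
Borda totals: Erikson 125, Diaz 70, Hale 53, Khan 44, Gupta 68 → Erikson.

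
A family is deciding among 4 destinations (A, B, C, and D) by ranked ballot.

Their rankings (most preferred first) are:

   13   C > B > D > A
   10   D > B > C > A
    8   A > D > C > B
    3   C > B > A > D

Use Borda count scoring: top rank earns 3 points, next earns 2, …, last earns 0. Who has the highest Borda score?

Borda scores:
  A: 13·0 + 10·0 + 8·3 + 3·1 = 27
  B: 13·2 + 10·2 + 8·0 + 3·2 = 52
  C: 13·3 + 10·1 + 8·1 + 3·3 = 66
  D: 13·1 + 10·3 + 8·2 + 3·0 = 59
C has the highest total.

C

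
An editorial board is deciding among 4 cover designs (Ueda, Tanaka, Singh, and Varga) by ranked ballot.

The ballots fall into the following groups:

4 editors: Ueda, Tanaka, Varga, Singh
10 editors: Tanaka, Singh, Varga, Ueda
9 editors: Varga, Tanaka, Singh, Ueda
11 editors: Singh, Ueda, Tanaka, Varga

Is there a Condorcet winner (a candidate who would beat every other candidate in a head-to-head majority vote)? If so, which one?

Head-to-head results (34 voters total):
Ueda vs Tanaka: Tanaka wins 19–15.
Ueda vs Singh: Singh wins 30–4.
Ueda vs Varga: Varga wins 19–15.
Tanaka vs Singh: Tanaka wins 23–11.
Tanaka vs Varga: Tanaka wins 25–9.
Singh vs Varga: Singh wins 21–13.
Tanaka beats each rival — Ueda (19–15), Singh (23–11), Varga (25–9) — so Tanaka is the Condorcet winner.

Tanaka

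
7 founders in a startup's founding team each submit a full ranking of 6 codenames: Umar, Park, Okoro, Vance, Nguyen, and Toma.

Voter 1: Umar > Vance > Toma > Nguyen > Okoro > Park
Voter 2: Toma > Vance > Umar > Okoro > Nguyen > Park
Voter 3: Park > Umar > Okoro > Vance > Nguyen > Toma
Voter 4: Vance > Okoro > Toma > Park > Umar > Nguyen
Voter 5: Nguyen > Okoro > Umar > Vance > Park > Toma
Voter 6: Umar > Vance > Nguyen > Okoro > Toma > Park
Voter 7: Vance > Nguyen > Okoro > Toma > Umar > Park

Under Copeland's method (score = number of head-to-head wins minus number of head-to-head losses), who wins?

Pairwise results:
  Umar vs Park: Umar wins 5–2.
  Umar vs Okoro: Umar wins 4–3.
  Umar vs Vance: Umar wins 4–3.
  Umar vs Nguyen: Umar wins 5–2.
  Umar vs Toma: Umar wins 4–3.
  Park vs Okoro: Okoro wins 6–1.
  Park vs Vance: Vance wins 6–1.
  Park vs Nguyen: Nguyen wins 5–2.
  Park vs Toma: Toma wins 5–2.
  Okoro vs Vance: Vance wins 5–2.
  Okoro vs Nguyen: Nguyen wins 4–3.
  Okoro vs Toma: Okoro wins 5–2.
  Vance vs Nguyen: Vance wins 6–1.
  Vance vs Toma: Vance wins 6–1.
  Nguyen vs Toma: Nguyen wins 4–3.
Copeland scores (wins − losses):
  Umar: 5 − 0 = 5
  Park: 0 − 5 = -5
  Okoro: 2 − 3 = -1
  Vance: 4 − 1 = 3
  Nguyen: 3 − 2 = 1
  Toma: 1 − 4 = -3
Umar has the best Copeland score.

Umar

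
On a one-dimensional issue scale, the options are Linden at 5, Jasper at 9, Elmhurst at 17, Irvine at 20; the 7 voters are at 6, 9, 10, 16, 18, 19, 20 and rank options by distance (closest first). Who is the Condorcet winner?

With single-peaked preferences on a line, the Condorcet winner is the candidate closest to the median voter.
The median voter (position 16) is closest to Elmhurst at 17.
Check: Elmhurst vs Jasper — voters closer to Elmhurst: 4 of 7.

Elmhurst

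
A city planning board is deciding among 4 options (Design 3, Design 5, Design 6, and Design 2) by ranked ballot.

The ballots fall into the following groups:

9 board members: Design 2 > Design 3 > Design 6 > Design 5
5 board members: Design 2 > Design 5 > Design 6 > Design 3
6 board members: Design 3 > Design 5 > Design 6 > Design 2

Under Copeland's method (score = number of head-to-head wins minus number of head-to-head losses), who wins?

Design 2

Pairwise results:
  Design 3 vs Design 5: Design 3 wins 15–5.
  Design 3 vs Design 6: Design 3 wins 15–5.
  Design 3 vs Design 2: Design 2 wins 14–6.
  Design 5 vs Design 6: Design 5 wins 11–9.
  Design 5 vs Design 2: Design 2 wins 14–6.
  Design 6 vs Design 2: Design 2 wins 14–6.
Copeland scores (wins − losses):
  Design 3: 2 − 1 = 1
  Design 5: 1 − 2 = -1
  Design 6: 0 − 3 = -3
  Design 2: 3 − 0 = 3
Design 2 has the best Copeland score.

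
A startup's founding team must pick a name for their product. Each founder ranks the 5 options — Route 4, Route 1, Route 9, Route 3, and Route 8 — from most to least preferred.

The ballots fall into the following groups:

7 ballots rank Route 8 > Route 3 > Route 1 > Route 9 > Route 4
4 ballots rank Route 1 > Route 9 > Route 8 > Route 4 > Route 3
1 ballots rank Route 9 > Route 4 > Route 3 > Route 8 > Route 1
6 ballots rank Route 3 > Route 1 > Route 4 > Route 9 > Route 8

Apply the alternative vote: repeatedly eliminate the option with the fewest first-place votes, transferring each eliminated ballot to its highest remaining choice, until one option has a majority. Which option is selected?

Round 1: Route 8 7, Route 3 6, Route 1 4, Route 9 1, Route 4 0. Route 4 has the fewest and is eliminated.
Round 2: Route 8 7, Route 3 6, Route 1 4, Route 9 1. Route 9 has the fewest and is eliminated.
Round 3: Route 3 7, Route 8 7, Route 1 4. Route 1 has the fewest and is eliminated.
Round 4: Route 8 11, Route 3 7. Route 8 has a majority.

Route 8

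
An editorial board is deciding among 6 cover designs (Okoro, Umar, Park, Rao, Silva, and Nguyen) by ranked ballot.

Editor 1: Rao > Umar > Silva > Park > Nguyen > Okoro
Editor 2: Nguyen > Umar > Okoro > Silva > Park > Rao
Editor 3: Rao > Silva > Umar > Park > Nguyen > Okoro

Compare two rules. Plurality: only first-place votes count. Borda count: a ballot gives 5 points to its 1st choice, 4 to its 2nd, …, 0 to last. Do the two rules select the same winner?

No

Plurality first-place counts: Okoro 0, Umar 0, Park 0, Rao 2, Silva 0, Nguyen 1 → Rao.
Borda totals: Okoro 3, Umar 11, Park 5, Rao 10, Silva 9, Nguyen 7 → Umar.
The two rules disagree: plurality picks Rao, Borda picks Umar.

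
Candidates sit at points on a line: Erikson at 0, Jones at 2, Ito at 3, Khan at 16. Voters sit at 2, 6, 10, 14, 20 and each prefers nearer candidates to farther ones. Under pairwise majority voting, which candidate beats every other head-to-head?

Khan

With single-peaked preferences on a line, the Condorcet winner is the candidate closest to the median voter.
The median voter (position 10) is closest to Khan at 16.
Check: Khan vs Erikson — voters closer to Khan: 3 of 5.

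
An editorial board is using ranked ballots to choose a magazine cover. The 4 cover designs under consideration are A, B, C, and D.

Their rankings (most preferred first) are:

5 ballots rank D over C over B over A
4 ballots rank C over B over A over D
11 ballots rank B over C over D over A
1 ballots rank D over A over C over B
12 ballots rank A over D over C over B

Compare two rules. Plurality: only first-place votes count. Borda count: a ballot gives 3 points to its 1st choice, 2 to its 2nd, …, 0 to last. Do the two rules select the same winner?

No

Plurality first-place counts: A 12, B 11, C 4, D 6 → A.
Borda totals: A 42, B 46, C 57, D 53 → C.
The two rules disagree: plurality picks A, Borda picks C.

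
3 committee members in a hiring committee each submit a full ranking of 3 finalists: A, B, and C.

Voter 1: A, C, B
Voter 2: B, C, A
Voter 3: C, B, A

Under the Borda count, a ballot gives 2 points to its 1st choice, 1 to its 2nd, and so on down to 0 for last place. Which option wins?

C

Borda scores:
  A: 2 + 0 + 0 = 2
  B: 0 + 2 + 1 = 3
  C: 1 + 1 + 2 = 4
C has the highest total.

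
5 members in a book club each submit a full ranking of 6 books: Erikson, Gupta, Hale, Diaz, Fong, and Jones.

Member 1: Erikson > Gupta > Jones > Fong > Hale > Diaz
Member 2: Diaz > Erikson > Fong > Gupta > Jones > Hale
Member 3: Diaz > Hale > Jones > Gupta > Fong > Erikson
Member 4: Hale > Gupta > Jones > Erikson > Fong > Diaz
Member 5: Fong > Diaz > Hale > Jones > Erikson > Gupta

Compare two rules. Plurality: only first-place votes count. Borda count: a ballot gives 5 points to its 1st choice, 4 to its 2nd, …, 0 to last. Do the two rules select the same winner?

Yes

Plurality first-place counts: Erikson 1, Gupta 0, Hale 1, Diaz 2, Fong 1, Jones 0 → Diaz.
Borda totals: Erikson 12, Gupta 12, Hale 13, Diaz 14, Fong 12, Jones 12 → Diaz.
The two rules agree on Diaz.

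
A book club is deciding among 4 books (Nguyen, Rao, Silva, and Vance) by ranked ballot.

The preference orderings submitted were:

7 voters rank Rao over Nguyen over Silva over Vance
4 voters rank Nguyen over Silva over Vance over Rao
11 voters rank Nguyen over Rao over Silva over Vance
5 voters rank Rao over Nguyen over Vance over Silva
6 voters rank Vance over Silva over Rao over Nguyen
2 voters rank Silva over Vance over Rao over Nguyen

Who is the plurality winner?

First-place vote totals:
  Nguyen: 15
  Rao: 12
  Silva: 2
  Vance: 6
Nguyen has the most first-place votes.

Nguyen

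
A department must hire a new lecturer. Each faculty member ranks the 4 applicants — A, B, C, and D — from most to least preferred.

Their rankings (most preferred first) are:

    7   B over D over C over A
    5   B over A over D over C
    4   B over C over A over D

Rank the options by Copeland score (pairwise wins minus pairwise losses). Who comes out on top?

B

Pairwise results:
  A vs B: B wins 16–0.
  A vs C: C wins 11–5.
  A vs D: A wins 9–7.
  B vs C: B wins 16–0.
  B vs D: B wins 16–0.
  C vs D: D wins 12–4.
Copeland scores (wins − losses):
  A: 1 − 2 = -1
  B: 3 − 0 = 3
  C: 1 − 2 = -1
  D: 1 − 2 = -1
B has the best Copeland score.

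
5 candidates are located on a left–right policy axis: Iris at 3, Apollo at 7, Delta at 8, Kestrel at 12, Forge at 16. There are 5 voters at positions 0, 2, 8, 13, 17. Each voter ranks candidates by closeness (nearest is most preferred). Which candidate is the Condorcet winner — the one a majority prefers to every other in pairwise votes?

With single-peaked preferences on a line, the Condorcet winner is the candidate closest to the median voter.
The median voter (position 8) is closest to Delta at 8.
Check: Delta vs Kestrel — voters closer to Delta: 3 of 5.

Delta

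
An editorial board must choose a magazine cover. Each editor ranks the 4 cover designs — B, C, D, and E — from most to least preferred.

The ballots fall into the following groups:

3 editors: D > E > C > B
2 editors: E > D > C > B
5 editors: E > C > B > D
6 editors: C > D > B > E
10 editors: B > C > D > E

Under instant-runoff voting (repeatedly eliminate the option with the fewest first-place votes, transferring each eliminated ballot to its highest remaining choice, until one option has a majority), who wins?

B

Round 1: B 10, E 7, C 6, D 3. D has the fewest and is eliminated.
Round 2: B 10, E 10, C 6. C has the fewest and is eliminated.
Round 3: B 16, E 10. B has a majority.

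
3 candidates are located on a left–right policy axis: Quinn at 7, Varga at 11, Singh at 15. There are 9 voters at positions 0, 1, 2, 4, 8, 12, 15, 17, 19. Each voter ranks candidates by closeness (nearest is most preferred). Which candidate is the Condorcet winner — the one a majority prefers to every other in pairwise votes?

With single-peaked preferences on a line, the Condorcet winner is the candidate closest to the median voter.
The median voter (position 8) is closest to Quinn at 7.
Check: Quinn vs Singh — voters closer to Quinn: 5 of 9.

Quinn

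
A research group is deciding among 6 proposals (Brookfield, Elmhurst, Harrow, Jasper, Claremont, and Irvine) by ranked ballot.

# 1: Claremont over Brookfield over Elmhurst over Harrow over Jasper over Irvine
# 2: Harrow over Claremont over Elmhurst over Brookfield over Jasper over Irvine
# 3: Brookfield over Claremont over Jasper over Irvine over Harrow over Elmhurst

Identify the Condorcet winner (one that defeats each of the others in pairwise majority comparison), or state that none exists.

Claremont

Head-to-head results (3 voters total):
Brookfield vs Elmhurst: Brookfield wins 2–1.
Brookfield vs Harrow: Brookfield wins 2–1.
Brookfield vs Jasper: Brookfield wins 3–0.
Brookfield vs Claremont: Claremont wins 2–1.
Brookfield vs Irvine: Brookfield wins 3–0.
Elmhurst vs Harrow: Harrow wins 2–1.
Elmhurst vs Jasper: Elmhurst wins 2–1.
Elmhurst vs Claremont: Claremont wins 3–0.
Elmhurst vs Irvine: Elmhurst wins 2–1.
Harrow vs Jasper: Harrow wins 2–1.
Harrow vs Claremont: Claremont wins 2–1.
Harrow vs Irvine: Harrow wins 2–1.
Jasper vs Claremont: Claremont wins 3–0.
Jasper vs Irvine: Jasper wins 3–0.
Claremont vs Irvine: Claremont wins 3–0.
Claremont beats each rival — Brookfield (2–1), Elmhurst (3–0), Harrow (2–1), Jasper (3–0), Irvine (3–0) — so Claremont is the Condorcet winner.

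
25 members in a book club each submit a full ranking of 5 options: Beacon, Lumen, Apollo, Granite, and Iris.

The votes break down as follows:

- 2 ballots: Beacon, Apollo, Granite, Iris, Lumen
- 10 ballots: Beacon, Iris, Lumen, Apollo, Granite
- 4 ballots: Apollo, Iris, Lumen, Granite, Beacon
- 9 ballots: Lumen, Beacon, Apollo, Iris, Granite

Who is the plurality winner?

Beacon

First-place vote totals:
  Beacon: 12
  Lumen: 9
  Apollo: 4
  Granite: 0
  Iris: 0
Beacon has the most first-place votes.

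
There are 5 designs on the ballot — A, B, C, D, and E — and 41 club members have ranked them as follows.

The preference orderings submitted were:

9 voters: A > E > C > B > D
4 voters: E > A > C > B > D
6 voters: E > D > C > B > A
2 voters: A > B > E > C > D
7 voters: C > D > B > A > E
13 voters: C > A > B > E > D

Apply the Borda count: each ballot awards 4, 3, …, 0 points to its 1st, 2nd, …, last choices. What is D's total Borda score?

39

Borda scores:
  A: 9·4 + 4·3 + 6·0 + 2·4 + 7·1 + 13·3 = 102
  B: 9·1 + 4·1 + 6·1 + 2·3 + 7·2 + 13·2 = 65
  C: 9·2 + 4·2 + 6·2 + 2·1 + 7·4 + 13·4 = 120
  D: 9·0 + 4·0 + 6·3 + 2·0 + 7·3 + 13·0 = 39
  E: 9·3 + 4·4 + 6·4 + 2·2 + 7·0 + 13·1 = 84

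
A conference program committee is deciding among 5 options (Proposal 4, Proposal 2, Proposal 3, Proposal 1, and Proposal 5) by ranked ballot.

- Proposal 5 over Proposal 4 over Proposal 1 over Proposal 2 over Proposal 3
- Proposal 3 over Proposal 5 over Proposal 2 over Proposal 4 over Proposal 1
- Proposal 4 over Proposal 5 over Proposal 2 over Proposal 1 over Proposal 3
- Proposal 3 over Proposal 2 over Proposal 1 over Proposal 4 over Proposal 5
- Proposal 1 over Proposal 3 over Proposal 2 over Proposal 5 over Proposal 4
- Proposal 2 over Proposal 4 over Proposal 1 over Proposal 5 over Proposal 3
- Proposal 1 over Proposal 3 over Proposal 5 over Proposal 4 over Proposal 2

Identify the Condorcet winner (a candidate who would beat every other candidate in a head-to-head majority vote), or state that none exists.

Head-to-head results (7 voters total):
Proposal 4 vs Proposal 2: Proposal 2 wins 4–3.
Proposal 4 vs Proposal 3: Proposal 3 wins 4–3.
Proposal 4 vs Proposal 1: Proposal 4 wins 4–3.
Proposal 4 vs Proposal 5: Proposal 5 wins 4–3.
Proposal 2 vs Proposal 3: Proposal 3 wins 4–3.
Proposal 2 vs Proposal 1: Proposal 2 wins 4–3.
Proposal 2 vs Proposal 5: Proposal 5 wins 4–3.
Proposal 3 vs Proposal 1: Proposal 1 wins 5–2.
Proposal 3 vs Proposal 5: Proposal 3 wins 4–3.
Proposal 1 vs Proposal 5: Proposal 1 wins 4–3.
No candidate beats all others: Proposal 4 beats Proposal 1 beats Proposal 3 beats Proposal 4, a majority cycle.

There is no Condorcet winner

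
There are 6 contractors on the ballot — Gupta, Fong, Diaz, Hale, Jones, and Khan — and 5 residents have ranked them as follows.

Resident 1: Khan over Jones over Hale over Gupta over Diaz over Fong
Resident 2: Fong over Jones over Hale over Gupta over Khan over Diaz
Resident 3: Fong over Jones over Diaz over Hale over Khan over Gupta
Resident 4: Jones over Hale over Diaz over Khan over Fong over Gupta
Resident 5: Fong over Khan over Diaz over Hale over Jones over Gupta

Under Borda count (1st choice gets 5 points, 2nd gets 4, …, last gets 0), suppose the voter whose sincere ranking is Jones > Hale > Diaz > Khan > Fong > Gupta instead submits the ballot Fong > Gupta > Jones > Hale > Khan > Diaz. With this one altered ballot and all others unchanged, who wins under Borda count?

Borda totals with the altered ballot: Gupta 8, Fong 20, Diaz 7, Hale 12, Jones 16, Khan 12.
The switch changes the winner from Jones to Fong.

Fong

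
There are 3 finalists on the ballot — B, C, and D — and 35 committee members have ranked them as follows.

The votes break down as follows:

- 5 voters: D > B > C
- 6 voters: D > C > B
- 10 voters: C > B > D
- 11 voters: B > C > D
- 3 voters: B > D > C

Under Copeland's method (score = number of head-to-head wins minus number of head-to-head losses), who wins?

B

Pairwise results:
  B vs C: B wins 19–16.
  B vs D: B wins 24–11.
  C vs D: C wins 21–14.
Copeland scores (wins − losses):
  B: 2 − 0 = 2
  C: 1 − 1 = 0
  D: 0 − 2 = -2
B has the best Copeland score.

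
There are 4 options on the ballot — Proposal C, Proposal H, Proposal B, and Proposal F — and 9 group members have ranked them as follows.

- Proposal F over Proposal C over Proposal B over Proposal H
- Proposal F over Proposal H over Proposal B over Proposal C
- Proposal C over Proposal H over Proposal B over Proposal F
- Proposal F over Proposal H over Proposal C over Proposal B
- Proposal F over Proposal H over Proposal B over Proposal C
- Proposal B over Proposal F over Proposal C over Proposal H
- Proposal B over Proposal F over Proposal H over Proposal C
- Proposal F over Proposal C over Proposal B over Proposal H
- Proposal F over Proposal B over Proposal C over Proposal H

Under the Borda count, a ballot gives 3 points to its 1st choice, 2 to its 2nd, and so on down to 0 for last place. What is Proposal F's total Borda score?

22

Borda scores:
  Proposal C: 2 + 0 + 3 + 1 + 0 + 1 + 0 + 2 + 1 = 10
  Proposal H: 0 + 2 + 2 + 2 + 2 + 0 + 1 + 0 + 0 = 9
  Proposal B: 1 + 1 + 1 + 0 + 1 + 3 + 3 + 1 + 2 = 13
  Proposal F: 3 + 3 + 0 + 3 + 3 + 2 + 2 + 3 + 3 = 22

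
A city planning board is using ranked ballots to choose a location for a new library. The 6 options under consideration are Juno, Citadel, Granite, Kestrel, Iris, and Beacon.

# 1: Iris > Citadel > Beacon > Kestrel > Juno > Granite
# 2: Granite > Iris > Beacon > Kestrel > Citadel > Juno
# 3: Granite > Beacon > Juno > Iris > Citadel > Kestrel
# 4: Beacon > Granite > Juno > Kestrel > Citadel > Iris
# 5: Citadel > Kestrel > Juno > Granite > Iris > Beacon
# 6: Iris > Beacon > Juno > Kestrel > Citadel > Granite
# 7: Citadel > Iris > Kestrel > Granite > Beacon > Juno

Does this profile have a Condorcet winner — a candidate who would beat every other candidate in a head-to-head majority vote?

No

Head-to-head results (7 voters total):
Juno vs Citadel: Citadel wins 4–3.
Juno vs Granite: Granite wins 4–3.
Juno vs Kestrel: Kestrel wins 4–3.
Juno vs Iris: Iris wins 4–3.
Juno vs Beacon: Beacon wins 6–1.
Citadel vs Granite: Citadel wins 4–3.
Citadel vs Kestrel: Citadel wins 4–3.
Citadel vs Iris: Iris wins 4–3.
Citadel vs Beacon: Beacon wins 4–3.
Granite vs Kestrel: Kestrel wins 4–3.
Granite vs Iris: Granite wins 4–3.
Granite vs Beacon: Granite wins 4–3.
Kestrel vs Iris: Iris wins 5–2.
Kestrel vs Beacon: Beacon wins 5–2.
Iris vs Beacon: Iris wins 5–2.
No candidate beats all others: Citadel beats Granite beats Iris beats Citadel, a majority cycle.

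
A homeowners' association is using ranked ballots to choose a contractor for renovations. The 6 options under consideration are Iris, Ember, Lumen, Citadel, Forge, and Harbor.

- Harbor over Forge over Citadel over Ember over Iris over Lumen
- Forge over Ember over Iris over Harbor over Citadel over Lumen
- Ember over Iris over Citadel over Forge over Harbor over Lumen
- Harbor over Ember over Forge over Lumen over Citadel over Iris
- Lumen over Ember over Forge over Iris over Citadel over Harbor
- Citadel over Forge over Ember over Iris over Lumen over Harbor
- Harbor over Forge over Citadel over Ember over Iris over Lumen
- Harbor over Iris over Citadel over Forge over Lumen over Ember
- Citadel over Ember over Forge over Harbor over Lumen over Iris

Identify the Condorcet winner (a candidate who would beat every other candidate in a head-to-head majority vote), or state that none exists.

Head-to-head results (9 voters total):
Iris vs Ember: Ember wins 8–1.
Iris vs Lumen: Iris wins 6–3.
Iris vs Citadel: Citadel wins 5–4.
Iris vs Forge: Forge wins 7–2.
Iris vs Harbor: Harbor wins 5–4.
Ember vs Lumen: Ember wins 7–2.
Ember vs Citadel: Citadel wins 5–4.
Ember vs Forge: Forge wins 5–4.
Ember vs Harbor: Ember wins 5–4.
Lumen vs Citadel: Citadel wins 7–2.
Lumen vs Forge: Forge wins 8–1.
Lumen vs Harbor: Harbor wins 7–2.
Citadel vs Forge: Forge wins 5–4.
Citadel vs Harbor: Harbor wins 5–4.
Forge vs Harbor: Forge wins 5–4.
Forge beats each rival — Iris (7–2), Ember (5–4), Lumen (8–1), Citadel (5–4), Harbor (5–4) — so Forge is the Condorcet winner.

Forge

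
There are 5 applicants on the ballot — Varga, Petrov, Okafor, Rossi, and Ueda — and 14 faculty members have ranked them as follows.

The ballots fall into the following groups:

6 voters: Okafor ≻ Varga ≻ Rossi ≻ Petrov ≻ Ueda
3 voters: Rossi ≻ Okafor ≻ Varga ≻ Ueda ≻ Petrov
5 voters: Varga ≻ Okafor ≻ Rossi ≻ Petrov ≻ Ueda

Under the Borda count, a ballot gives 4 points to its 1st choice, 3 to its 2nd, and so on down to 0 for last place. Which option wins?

Borda scores:
  Varga: 6·3 + 3·2 + 5·4 = 44
  Petrov: 6·1 + 3·0 + 5·1 = 11
  Okafor: 6·4 + 3·3 + 5·3 = 48
  Rossi: 6·2 + 3·4 + 5·2 = 34
  Ueda: 6·0 + 3·1 + 5·0 = 3
Okafor has the highest total.

Okafor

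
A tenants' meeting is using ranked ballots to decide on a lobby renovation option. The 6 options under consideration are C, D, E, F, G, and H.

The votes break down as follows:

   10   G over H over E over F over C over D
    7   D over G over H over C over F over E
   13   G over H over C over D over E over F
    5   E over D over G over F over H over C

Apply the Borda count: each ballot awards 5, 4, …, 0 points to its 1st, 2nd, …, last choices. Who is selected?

Borda scores:
  C: 10·1 + 7·2 + 13·3 + 5·0 = 63
  D: 10·0 + 7·5 + 13·2 + 5·4 = 81
  E: 10·3 + 7·0 + 13·1 + 5·5 = 68
  F: 10·2 + 7·1 + 13·0 + 5·2 = 37
  G: 10·5 + 7·4 + 13·5 + 5·3 = 158
  H: 10·4 + 7·3 + 13·4 + 5·1 = 118
G has the highest total.

G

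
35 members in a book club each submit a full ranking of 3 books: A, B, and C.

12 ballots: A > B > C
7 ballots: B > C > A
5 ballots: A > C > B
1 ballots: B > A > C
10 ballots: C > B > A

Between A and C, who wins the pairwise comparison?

Ballots ranking A above C: 12+5+1 = 18.
Ballots ranking C above A: 7+10 = 17.
A wins the head-to-head, 18–17.

A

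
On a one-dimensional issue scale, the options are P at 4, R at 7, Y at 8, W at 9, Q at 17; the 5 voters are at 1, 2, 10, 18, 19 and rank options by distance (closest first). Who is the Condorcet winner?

W

With single-peaked preferences on a line, the Condorcet winner is the candidate closest to the median voter.
The median voter (position 10) is closest to W at 9.
Check: W vs P — voters closer to W: 3 of 5.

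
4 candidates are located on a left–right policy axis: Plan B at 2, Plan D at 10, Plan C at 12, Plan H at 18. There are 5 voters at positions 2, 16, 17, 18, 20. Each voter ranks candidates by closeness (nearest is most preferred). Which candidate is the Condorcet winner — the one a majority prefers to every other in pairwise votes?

With single-peaked preferences on a line, the Condorcet winner is the candidate closest to the median voter.
The median voter (position 17) is closest to Plan H at 18.
Check: Plan H vs Plan B — voters closer to Plan H: 4 of 5.

Plan H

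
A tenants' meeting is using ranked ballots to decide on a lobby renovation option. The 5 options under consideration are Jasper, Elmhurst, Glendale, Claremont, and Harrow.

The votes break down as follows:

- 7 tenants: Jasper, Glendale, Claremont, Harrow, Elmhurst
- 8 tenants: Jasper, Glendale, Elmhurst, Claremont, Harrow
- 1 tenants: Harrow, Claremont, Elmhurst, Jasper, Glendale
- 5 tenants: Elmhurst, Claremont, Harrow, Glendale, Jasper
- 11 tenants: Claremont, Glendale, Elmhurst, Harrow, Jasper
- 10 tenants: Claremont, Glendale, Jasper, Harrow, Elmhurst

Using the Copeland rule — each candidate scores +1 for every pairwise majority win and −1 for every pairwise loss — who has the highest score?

Pairwise results:
  Jasper vs Elmhurst: Jasper wins 25–17.
  Jasper vs Glendale: Glendale wins 26–16.
  Jasper vs Claremont: Claremont wins 27–15.
  Jasper vs Harrow: Jasper wins 25–17.
  Elmhurst vs Glendale: Glendale wins 36–6.
  Elmhurst vs Claremont: Claremont wins 29–13.
  Elmhurst vs Harrow: Elmhurst wins 24–18.
  Glendale vs Claremont: Claremont wins 27–15.
  Glendale vs Harrow: Glendale wins 36–6.
  Claremont vs Harrow: Claremont wins 41–1.
Copeland scores (wins − losses):
  Jasper: 2 − 2 = 0
  Elmhurst: 1 − 3 = -2
  Glendale: 3 − 1 = 2
  Claremont: 4 − 0 = 4
  Harrow: 0 − 4 = -4
Claremont has the best Copeland score.

Claremont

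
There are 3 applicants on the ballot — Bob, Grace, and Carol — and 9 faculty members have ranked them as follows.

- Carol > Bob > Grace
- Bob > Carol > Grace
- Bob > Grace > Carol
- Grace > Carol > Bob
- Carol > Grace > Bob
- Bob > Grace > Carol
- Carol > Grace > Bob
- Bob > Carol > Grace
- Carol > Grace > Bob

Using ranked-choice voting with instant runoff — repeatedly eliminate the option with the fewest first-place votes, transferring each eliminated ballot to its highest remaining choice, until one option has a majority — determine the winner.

Round 1: Bob 4, Carol 4, Grace 1. Grace has the fewest and is eliminated.
Round 2: Carol 5, Bob 4. Carol has a majority.

Carol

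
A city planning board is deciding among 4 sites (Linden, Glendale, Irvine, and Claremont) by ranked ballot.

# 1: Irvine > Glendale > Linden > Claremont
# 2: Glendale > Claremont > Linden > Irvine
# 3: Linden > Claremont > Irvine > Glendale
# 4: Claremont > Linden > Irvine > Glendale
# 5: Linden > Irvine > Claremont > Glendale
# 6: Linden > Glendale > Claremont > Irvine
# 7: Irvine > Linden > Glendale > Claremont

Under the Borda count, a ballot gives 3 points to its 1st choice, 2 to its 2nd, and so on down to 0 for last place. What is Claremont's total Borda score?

Borda scores:
  Linden: 1 + 1 + 3 + 2 + 3 + 3 + 2 = 15
  Glendale: 2 + 3 + 0 + 0 + 0 + 2 + 1 = 8
  Irvine: 3 + 0 + 1 + 1 + 2 + 0 + 3 = 10
  Claremont: 0 + 2 + 2 + 3 + 1 + 1 + 0 = 9

9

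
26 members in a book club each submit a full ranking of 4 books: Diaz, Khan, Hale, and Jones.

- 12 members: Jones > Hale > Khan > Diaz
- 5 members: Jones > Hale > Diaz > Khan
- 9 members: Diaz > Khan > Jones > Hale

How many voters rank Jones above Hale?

26

Ballots ranking Jones above Hale: 12+5+9 = 26.
Ballots ranking Hale above Jones: 0.
So 26 of 26 voters prefer Jones to Hale.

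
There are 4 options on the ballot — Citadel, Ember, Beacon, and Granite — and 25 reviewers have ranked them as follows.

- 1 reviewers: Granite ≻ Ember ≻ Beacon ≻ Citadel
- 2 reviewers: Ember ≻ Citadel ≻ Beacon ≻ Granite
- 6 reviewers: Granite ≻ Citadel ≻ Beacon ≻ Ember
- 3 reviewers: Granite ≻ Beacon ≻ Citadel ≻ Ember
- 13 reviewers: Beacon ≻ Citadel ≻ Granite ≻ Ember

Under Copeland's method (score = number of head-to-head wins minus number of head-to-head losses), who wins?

Beacon

Pairwise results:
  Citadel vs Ember: Citadel wins 22–3.
  Citadel vs Beacon: Beacon wins 17–8.
  Citadel vs Granite: Citadel wins 15–10.
  Ember vs Beacon: Beacon wins 22–3.
  Ember vs Granite: Granite wins 23–2.
  Beacon vs Granite: Beacon wins 15–10.
Copeland scores (wins − losses):
  Citadel: 2 − 1 = 1
  Ember: 0 − 3 = -3
  Beacon: 3 − 0 = 3
  Granite: 1 − 2 = -1
Beacon has the best Copeland score.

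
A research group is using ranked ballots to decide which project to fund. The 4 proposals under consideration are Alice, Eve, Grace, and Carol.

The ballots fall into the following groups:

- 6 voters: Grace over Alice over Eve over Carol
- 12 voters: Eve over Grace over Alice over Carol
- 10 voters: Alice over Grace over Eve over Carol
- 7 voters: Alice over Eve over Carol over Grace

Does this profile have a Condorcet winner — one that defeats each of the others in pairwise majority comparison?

No

Head-to-head results (35 voters total):
Alice vs Eve: Alice wins 23–12.
Alice vs Grace: Grace wins 18–17.
Alice vs Carol: Alice wins 35–0.
Eve vs Grace: Eve wins 19–16.
Eve vs Carol: Eve wins 35–0.
Grace vs Carol: Grace wins 28–7.
No candidate beats all others: Alice beats Eve beats Grace beats Alice, a majority cycle.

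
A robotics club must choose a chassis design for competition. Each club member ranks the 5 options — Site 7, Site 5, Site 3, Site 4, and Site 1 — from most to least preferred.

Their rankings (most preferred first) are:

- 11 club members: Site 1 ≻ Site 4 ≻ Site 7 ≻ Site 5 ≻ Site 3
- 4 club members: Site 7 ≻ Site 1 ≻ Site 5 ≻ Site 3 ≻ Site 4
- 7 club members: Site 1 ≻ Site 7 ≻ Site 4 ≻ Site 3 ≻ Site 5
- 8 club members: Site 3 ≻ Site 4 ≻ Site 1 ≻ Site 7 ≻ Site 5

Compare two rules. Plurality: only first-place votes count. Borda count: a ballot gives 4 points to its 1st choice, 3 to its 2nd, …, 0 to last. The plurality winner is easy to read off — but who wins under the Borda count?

Plurality first-place counts: Site 7 4, Site 5 0, Site 3 8, Site 4 0, Site 1 18 → Site 1.
Borda totals: Site 7 67, Site 5 19, Site 3 43, Site 4 71, Site 1 100 → Site 1.

Site 1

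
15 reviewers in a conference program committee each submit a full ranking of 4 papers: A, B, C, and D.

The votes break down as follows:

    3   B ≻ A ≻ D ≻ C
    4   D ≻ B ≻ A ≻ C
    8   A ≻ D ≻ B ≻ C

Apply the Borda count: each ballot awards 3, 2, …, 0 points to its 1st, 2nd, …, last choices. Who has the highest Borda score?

A

Borda scores:
  A: 3·2 + 4·1 + 8·3 = 34
  B: 3·3 + 4·2 + 8·1 = 25
  C: 3·0 + 4·0 + 8·0 = 0
  D: 3·1 + 4·3 + 8·2 = 31
A has the highest total.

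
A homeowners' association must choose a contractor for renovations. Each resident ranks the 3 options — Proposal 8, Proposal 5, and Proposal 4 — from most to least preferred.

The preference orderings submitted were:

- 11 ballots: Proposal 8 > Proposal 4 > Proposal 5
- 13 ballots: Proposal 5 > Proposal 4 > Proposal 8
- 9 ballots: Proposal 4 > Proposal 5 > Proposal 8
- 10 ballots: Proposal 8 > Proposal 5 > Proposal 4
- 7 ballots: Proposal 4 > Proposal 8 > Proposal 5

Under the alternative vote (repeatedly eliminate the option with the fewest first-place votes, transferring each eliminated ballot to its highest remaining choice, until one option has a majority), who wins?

Proposal 4

Round 1: Proposal 8 21, Proposal 4 16, Proposal 5 13. Proposal 5 has the fewest and is eliminated.
Round 2: Proposal 4 29, Proposal 8 21. Proposal 4 has a majority.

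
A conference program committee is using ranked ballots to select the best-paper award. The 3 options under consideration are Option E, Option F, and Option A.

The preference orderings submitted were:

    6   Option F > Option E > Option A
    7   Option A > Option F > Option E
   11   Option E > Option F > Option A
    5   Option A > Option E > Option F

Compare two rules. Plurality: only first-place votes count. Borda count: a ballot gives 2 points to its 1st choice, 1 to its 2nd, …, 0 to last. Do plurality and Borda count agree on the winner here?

No

Plurality first-place counts: Option E 11, Option F 6, Option A 12 → Option A.
Borda totals: Option E 33, Option F 30, Option A 24 → Option E.
The two rules disagree: plurality picks Option A, Borda picks Option E.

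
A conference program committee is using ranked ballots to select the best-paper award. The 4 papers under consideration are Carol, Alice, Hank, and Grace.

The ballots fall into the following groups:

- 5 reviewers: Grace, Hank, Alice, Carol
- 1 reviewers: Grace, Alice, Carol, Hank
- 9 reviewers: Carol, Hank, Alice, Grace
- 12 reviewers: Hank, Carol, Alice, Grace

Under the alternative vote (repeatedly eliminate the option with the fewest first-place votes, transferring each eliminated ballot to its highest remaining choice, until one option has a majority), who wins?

Round 1: Hank 12, Carol 9, Grace 6, Alice 0. Alice has the fewest and is eliminated.
Round 2: Hank 12, Carol 9, Grace 6. Grace has the fewest and is eliminated.
Round 3: Hank 17, Carol 10. Hank has a majority.

Hank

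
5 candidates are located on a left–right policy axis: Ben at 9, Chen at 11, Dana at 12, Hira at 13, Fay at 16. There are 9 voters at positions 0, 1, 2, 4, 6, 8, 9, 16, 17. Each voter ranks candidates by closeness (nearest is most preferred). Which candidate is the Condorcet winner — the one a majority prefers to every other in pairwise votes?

Ben

With single-peaked preferences on a line, the Condorcet winner is the candidate closest to the median voter.
The median voter (position 6) is closest to Ben at 9.
Check: Ben vs Dana — voters closer to Ben: 7 of 9.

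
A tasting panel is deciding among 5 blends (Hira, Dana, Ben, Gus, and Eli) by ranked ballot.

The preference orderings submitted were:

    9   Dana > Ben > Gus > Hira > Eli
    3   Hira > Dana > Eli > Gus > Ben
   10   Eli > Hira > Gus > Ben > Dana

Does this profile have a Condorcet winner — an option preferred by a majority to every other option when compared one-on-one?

Yes

Head-to-head results (22 voters total):
Hira vs Dana: Hira wins 13–9.
Hira vs Ben: Hira wins 13–9.
Hira vs Gus: Hira wins 13–9.
Hira vs Eli: Hira wins 12–10.
Dana vs Ben: Dana wins 12–10.
Dana vs Gus: Dana wins 12–10.
Dana vs Eli: Dana wins 12–10.
Ben vs Gus: Gus wins 13–9.
Ben vs Eli: Eli wins 13–9.
Gus vs Eli: Eli wins 13–9.
Hira beats each rival — Dana (13–9), Ben (13–9), Gus (13–9), Eli (12–10) — so Hira is the Condorcet winner.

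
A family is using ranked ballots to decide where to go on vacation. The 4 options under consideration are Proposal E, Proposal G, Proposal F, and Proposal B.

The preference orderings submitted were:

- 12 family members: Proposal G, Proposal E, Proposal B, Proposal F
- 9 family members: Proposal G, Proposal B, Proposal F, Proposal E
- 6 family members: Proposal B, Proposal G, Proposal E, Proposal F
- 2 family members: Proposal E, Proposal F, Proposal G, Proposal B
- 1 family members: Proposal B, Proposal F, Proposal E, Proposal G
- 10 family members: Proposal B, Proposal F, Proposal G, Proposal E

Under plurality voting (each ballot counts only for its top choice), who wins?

First-place vote totals:
  Proposal E: 2
  Proposal G: 21
  Proposal F: 0
  Proposal B: 17
Proposal G has the most first-place votes.

Proposal G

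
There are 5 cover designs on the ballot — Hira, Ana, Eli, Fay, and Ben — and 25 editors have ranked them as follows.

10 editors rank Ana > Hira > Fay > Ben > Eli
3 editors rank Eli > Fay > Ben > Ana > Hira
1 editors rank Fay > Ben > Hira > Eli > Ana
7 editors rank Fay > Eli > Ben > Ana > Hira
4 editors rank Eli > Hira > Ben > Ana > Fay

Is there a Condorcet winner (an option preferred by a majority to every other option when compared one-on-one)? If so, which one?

Head-to-head results (25 voters total):
Hira vs Ana: Ana wins 20–5.
Hira vs Eli: Eli wins 14–11.
Hira vs Fay: Hira wins 14–11.
Hira vs Ben: Hira wins 14–11.
Ana vs Eli: Eli wins 15–10.
Ana vs Fay: Ana wins 14–11.
Ana vs Ben: Ben wins 15–10.
Eli vs Fay: Fay wins 18–7.
Eli vs Ben: Eli wins 14–11.
Fay vs Ben: Fay wins 21–4.
No candidate beats all others: Hira beats Ben beats Ana beats Hira, a majority cycle.

No Condorcet winner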